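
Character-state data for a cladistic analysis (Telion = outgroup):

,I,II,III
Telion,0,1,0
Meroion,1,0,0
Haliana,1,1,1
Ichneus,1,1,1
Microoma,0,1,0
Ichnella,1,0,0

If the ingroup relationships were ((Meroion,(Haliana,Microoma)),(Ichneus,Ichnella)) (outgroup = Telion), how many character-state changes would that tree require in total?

Map each character onto ((Meroion,(Haliana,Microoma)),(Ichneus,Ichnella)) (rooted by Telion) and count the minimum state changes it requires (Fitch parsimony):
I: 2; II: 2; III: 2.
Total tree length = 6.

6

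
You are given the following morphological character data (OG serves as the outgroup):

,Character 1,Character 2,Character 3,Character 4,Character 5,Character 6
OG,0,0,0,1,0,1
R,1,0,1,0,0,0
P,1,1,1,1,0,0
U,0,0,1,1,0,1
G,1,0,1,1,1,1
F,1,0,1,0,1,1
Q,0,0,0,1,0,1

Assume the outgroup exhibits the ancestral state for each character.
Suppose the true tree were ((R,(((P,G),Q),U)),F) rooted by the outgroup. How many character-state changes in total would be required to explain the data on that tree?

Map each character onto ((R,(((P,G),Q),U)),F) (rooted by OG) and count the minimum state changes it requires (Fitch parsimony):
Character 1: 3; Character 2: 1; Character 3: 2; Character 4: 2; Character 5: 2; Character 6: 2.
Total tree length = 12.

12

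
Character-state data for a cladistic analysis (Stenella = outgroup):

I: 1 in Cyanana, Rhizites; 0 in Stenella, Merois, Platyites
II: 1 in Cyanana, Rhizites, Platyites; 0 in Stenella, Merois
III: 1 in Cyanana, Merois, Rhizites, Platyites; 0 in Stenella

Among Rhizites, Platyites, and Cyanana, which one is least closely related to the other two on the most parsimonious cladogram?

Platyites

The outgroup has state '0' for every character, so '1' is the derived state throughout.
I: derived state '1' in Cyanana and Rhizites only — synapomorphy for {Cyanana, Rhizites}.
II (derived state '1') is shared by Cyanana, Platyites, and Rhizites — a synapomorphy uniting that clade.
All ingroup taxa share the derived state '1' for III; it defines the ingroup but does not resolve relationships within it.
Most parsimonious ingroup topology: (((Cyanana,Rhizites),Platyites),Merois).
Cyanana and Rhizites share a more recent common ancestor with each other than either does with Platyites, so Platyites is the least closely related of the three.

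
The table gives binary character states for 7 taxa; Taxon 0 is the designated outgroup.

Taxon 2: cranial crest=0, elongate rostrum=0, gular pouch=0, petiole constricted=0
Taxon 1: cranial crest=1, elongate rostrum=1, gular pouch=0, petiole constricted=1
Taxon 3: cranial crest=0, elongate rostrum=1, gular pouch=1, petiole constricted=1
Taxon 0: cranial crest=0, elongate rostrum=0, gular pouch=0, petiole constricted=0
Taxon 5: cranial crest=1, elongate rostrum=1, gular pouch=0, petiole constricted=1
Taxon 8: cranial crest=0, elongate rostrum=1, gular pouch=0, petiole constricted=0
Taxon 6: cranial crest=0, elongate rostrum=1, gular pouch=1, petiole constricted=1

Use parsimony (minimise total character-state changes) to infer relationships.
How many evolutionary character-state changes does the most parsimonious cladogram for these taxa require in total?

The outgroup has state '0' for every character, so '1' is the derived state throughout.
cranial crest: derived state '1' in Taxon 1 and Taxon 5 only — synapomorphy for {Taxon 1, Taxon 5}.
elongate rostrum: derived state '1' in Taxon 1, Taxon 3, Taxon 5, Taxon 6, and Taxon 8 only — synapomorphy for {Taxon 1, Taxon 3, Taxon 5, Taxon 6, Taxon 8}.
Only Taxon 3 and Taxon 6 show the derived state '1' for gular pouch, supporting them as a clade.
petiole constricted: derived state '1' in Taxon 1, Taxon 3, Taxon 5, and Taxon 6 only — synapomorphy for {Taxon 1, Taxon 3, Taxon 5, Taxon 6}.
Most parsimonious ingroup topology: ((Taxon 8,((Taxon 1,Taxon 5),(Taxon 6,Taxon 3))),Taxon 2).
Changes per character on this tree: cranial crest: 1; elongate rostrum: 1; gular pouch: 1; petiole constricted: 1.
Total = 4.

4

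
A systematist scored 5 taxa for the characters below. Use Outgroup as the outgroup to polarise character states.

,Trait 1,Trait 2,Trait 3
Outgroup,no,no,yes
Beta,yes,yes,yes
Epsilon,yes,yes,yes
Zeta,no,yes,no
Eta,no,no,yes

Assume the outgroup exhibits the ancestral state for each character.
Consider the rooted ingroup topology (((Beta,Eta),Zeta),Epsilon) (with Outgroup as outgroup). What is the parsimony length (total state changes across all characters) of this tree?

Map each character onto (((Beta,Eta),Zeta),Epsilon) (rooted by Outgroup) and count the minimum state changes it requires (Fitch parsimony):
Trait 1: 2; Trait 2: 2; Trait 3: 1.
Total tree length = 5.

5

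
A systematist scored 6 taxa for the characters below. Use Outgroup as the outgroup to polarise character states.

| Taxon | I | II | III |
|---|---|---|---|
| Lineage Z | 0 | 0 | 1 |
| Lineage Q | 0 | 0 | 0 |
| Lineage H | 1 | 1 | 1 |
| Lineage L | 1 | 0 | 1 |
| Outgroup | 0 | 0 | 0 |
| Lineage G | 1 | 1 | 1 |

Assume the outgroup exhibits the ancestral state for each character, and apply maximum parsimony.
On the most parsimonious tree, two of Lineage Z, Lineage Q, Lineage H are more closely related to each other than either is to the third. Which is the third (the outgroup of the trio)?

Lineage Q

The outgroup has state '0' for every character, so '1' is the derived state throughout.
I (derived state '1') is shared by Lineage G, Lineage H, and Lineage L — a synapomorphy uniting that clade.
II: derived state '1' in Lineage G and Lineage H only — synapomorphy for {Lineage G, Lineage H}.
III: derived state '1' in Lineage G, Lineage H, Lineage L, and Lineage Z only — synapomorphy for {Lineage G, Lineage H, Lineage L, Lineage Z}.
Most parsimonious ingroup topology: ((((Lineage G,Lineage H),Lineage L),Lineage Z),Lineage Q).
Lineage H and Lineage Z share a more recent common ancestor with each other than either does with Lineage Q, so Lineage Q is the least closely related of the three.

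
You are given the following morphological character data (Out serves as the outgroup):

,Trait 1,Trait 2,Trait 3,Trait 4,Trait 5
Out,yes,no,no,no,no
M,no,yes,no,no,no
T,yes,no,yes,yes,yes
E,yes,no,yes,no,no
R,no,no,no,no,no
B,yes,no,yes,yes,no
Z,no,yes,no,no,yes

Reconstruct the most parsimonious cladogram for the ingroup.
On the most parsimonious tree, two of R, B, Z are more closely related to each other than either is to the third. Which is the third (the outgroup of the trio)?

B

Character polarity is set by the outgroup: the derived state is whichever differs from the outgroup's state, so for Trait 1 the derived state is 'no', and for the remaining characters it is 'yes'.
Trait 1: derived state 'no' in M, R, and Z only — synapomorphy for {M, R, Z}.
Trait 2: derived state 'yes' in M and Z only — synapomorphy for {M, Z}.
Trait 3: derived state 'yes' in B, E, and T only — synapomorphy for {B, E, T}.
Trait 4: derived state 'yes' in B and T only — synapomorphy for {B, T}.
Trait 5 groups T and Z, which is incompatible with the clades supported by the remaining characters; treating it as convergent (homoplasy) costs fewer steps than any alternative tree.
Most parsimonious ingroup topology: (((T,B),E),(R,(M,Z))).
Z and R share a more recent common ancestor with each other than either does with B, so B is the least closely related of the three.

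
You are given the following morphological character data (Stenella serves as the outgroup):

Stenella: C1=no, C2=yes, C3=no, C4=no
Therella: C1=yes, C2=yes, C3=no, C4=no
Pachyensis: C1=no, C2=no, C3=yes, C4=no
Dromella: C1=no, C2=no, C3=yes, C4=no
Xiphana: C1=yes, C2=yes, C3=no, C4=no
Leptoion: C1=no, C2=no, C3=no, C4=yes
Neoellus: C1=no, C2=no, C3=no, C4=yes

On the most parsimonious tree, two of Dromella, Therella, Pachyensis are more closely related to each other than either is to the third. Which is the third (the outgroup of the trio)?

Therella

Character polarity is set by the outgroup: the derived state is whichever differs from the outgroup's state, so for C2 the derived state is 'no', and for the remaining characters it is 'yes'.
C1: derived state 'yes' in Therella and Xiphana only — synapomorphy for {Therella, Xiphana}.
C2: derived state 'no' in Dromella, Leptoion, Neoellus, and Pachyensis only — synapomorphy for {Dromella, Leptoion, Neoellus, Pachyensis}.
Only Dromella and Pachyensis show the derived state 'yes' for C3, supporting them as a clade.
Only Leptoion and Neoellus show the derived state 'yes' for C4, supporting them as a clade.
Most parsimonious ingroup topology: ((Therella,Xiphana),((Pachyensis,Dromella),(Leptoion,Neoellus))).
Pachyensis and Dromella share a more recent common ancestor with each other than either does with Therella, so Therella is the least closely related of the three.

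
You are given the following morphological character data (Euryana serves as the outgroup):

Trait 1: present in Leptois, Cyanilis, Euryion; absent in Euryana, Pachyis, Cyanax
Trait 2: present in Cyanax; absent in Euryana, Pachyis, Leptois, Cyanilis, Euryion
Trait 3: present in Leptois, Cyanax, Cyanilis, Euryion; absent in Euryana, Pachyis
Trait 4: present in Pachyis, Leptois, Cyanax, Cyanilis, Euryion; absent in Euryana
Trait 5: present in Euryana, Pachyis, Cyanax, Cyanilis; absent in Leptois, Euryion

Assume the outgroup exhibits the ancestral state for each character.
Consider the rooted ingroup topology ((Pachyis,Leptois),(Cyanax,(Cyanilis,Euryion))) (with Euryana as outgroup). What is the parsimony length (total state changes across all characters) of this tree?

Map each character onto ((Pachyis,Leptois),(Cyanax,(Cyanilis,Euryion))) (rooted by Euryana) and count the minimum state changes it requires (Fitch parsimony):
Trait 1: 2; Trait 2: 1; Trait 3: 2; Trait 4: 1; Trait 5: 2.
Total tree length = 8.

8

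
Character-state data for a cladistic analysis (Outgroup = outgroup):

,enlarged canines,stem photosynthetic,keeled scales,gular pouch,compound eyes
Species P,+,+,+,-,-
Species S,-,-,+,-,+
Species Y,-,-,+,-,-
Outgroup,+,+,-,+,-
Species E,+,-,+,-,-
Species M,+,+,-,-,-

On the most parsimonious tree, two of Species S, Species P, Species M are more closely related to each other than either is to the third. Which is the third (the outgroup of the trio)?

Species M

Character polarity is set by the outgroup: the derived state is whichever differs from the outgroup's state, so for enlarged canines, stem photosynthetic, gular pouch the derived state is '-', and for the remaining characters it is '+'.
enlarged canines (derived state '-') is shared by Species S and Species Y — a synapomorphy uniting that clade.
stem photosynthetic: derived state '-' in Species E, Species S, and Species Y only — synapomorphy for {Species E, Species S, Species Y}.
keeled scales (derived state '+') is shared by Species E, Species P, Species S, and Species Y — a synapomorphy uniting that clade.
All ingroup taxa share the derived state '-' for gular pouch; it defines the ingroup but does not resolve relationships within it.
compound eyes (derived state '+') is unique to Species S (autapomorphy; uninformative for grouping).
Most parsimonious ingroup topology: (((Species E,(Species S,Species Y)),Species P),Species M).
Species P and Species S share a more recent common ancestor with each other than either does with Species M, so Species M is the least closely related of the three.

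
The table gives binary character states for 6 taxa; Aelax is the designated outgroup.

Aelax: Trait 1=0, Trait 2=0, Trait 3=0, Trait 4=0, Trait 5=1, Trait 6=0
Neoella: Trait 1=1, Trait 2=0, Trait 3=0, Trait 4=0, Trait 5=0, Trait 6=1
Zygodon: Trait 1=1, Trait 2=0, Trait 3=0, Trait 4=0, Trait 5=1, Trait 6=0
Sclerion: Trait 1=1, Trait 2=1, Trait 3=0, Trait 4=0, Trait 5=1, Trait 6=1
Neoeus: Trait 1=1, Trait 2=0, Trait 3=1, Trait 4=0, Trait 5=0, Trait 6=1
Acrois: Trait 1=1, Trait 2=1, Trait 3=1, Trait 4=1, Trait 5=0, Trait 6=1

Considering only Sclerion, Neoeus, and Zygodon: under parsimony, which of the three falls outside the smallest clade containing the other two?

Zygodon

Character polarity is set by the outgroup: the derived state is whichever differs from the outgroup's state, so for Trait 5 the derived state is '0', and for the remaining characters it is '1'.
Trait 1 (derived state '1') is shared by all ingroup taxa — unites the whole ingroup.
Trait 2 groups Acrois and Sclerion, which is incompatible with the clades supported by the remaining characters; treating it as convergent (homoplasy) costs fewer steps than any alternative tree.
Trait 3 (derived state '1') is shared by Acrois and Neoeus — a synapomorphy uniting that clade.
Trait 4 (derived state '1') is unique to Acrois (autapomorphy; uninformative for grouping).
Only Acrois, Neoella, and Neoeus show the derived state '0' for Trait 5, supporting them as a clade.
Trait 6: derived state '1' in Acrois, Neoella, Neoeus, and Sclerion only — synapomorphy for {Acrois, Neoella, Neoeus, Sclerion}.
Most parsimonious ingroup topology: (((Neoella,(Neoeus,Acrois)),Sclerion),Zygodon).
Sclerion and Neoeus share a more recent common ancestor with each other than either does with Zygodon, so Zygodon is the least closely related of the three.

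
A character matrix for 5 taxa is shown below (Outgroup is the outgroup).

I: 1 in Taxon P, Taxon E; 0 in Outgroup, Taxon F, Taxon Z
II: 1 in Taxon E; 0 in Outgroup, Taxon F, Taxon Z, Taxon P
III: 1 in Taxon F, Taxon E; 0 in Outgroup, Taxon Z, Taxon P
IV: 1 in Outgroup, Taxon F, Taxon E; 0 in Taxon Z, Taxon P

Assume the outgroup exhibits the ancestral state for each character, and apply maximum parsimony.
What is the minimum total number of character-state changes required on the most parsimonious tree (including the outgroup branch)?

5

Character polarity is set by the outgroup: the derived state is whichever differs from the outgroup's state, so for IV the derived state is '0', and for the remaining characters it is '1'.
I (state '1') occurs in Taxon E and Taxon P but conflicts with the nesting implied by the other characters — most parsimoniously interpreted as homoplasy.
II (derived state '1') is unique to Taxon E (autapomorphy; uninformative for grouping).
Only Taxon E and Taxon F show the derived state '1' for III, supporting them as a clade.
IV: derived state '0' in Taxon P and Taxon Z only — synapomorphy for {Taxon P, Taxon Z}.
Most parsimonious ingroup topology: ((Taxon F,Taxon E),(Taxon Z,Taxon P)).
Changes per character on this tree: I: 2; II: 1; III: 1; IV: 1.
Total = 5.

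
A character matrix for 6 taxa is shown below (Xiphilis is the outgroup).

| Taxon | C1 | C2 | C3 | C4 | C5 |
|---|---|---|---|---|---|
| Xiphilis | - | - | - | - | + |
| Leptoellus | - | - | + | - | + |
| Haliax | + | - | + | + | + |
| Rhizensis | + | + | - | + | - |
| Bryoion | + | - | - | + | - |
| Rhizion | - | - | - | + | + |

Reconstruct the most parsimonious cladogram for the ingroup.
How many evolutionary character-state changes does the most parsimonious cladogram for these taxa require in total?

6

Character polarity is set by the outgroup: the derived state is whichever differs from the outgroup's state, so for C5 the derived state is '-', and for the remaining characters it is '+'.
Only Bryoion, Haliax, and Rhizensis show the derived state '+' for C1, supporting them as a clade.
C2: derived state '+' in Rhizensis only — an autapomorphy, so it tells us nothing about relationships among taxa.
C3 (state '+') occurs in Haliax and Leptoellus but conflicts with the nesting implied by the other characters — most parsimoniously interpreted as homoplasy.
Only Bryoion, Haliax, Rhizensis, and Rhizion show the derived state '+' for C4, supporting them as a clade.
C5 (derived state '-') is shared by Bryoion and Rhizensis — a synapomorphy uniting that clade.
Most parsimonious ingroup topology: (Leptoellus,((Haliax,(Rhizensis,Bryoion)),Rhizion)).
Changes per character on this tree: C1: 1; C2: 1; C3: 2; C4: 1; C5: 1.
Total = 6.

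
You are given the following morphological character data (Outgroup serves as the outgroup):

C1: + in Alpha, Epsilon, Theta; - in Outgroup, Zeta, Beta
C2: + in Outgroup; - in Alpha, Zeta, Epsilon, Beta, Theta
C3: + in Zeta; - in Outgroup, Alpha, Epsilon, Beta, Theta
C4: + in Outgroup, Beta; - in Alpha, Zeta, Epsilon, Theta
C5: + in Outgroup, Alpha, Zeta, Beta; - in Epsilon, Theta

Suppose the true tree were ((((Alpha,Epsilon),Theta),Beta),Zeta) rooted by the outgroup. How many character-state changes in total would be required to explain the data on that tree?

Map each character onto ((((Alpha,Epsilon),Theta),Beta),Zeta) (rooted by Outgroup) and count the minimum state changes it requires (Fitch parsimony):
C1: 1; C2: 1; C3: 1; C4: 2; C5: 2.
Total tree length = 7.

7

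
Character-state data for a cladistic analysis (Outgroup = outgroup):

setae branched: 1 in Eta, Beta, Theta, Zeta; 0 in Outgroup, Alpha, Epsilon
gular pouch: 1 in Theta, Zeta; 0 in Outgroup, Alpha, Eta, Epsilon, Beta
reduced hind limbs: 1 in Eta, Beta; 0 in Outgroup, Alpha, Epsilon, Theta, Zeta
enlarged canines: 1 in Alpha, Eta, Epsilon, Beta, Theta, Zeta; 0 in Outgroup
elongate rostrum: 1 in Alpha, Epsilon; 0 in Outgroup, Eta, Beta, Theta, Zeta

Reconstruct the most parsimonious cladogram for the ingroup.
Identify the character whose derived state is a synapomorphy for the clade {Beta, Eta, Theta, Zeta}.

The outgroup has state '0' for every character, so '1' is the derived state throughout.
setae branched: derived state '1' in Beta, Eta, Theta, and Zeta only — synapomorphy for {Beta, Eta, Theta, Zeta}.
gular pouch: derived state '1' in Theta and Zeta only — synapomorphy for {Theta, Zeta}.
reduced hind limbs (derived state '1') is shared by Beta and Eta — a synapomorphy uniting that clade.
All ingroup taxa share the derived state '1' for enlarged canines; it defines the ingroup but does not resolve relationships within it.
elongate rostrum (derived state '1') is shared by Alpha and Epsilon — a synapomorphy uniting that clade.
Most parsimonious ingroup topology: ((Alpha,Epsilon),((Eta,Beta),(Theta,Zeta))).
The clade {Beta, Eta, Theta, Zeta} is supported by setae branched: its derived state '1' occurs in exactly those taxa and in no other taxon (including the outgroup).

setae branched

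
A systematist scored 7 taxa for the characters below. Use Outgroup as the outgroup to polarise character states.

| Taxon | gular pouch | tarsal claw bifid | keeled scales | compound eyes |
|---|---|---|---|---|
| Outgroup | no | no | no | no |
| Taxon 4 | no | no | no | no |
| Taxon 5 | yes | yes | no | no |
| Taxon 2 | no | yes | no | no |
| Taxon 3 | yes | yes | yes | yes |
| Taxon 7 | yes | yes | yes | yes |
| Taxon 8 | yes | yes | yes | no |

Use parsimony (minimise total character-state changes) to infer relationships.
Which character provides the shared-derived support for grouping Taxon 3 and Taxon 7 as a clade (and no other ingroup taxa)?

compound eyes

The outgroup has state 'no' for every character, so 'yes' is the derived state throughout.
Only Taxon 3, Taxon 5, Taxon 7, and Taxon 8 show the derived state 'yes' for gular pouch, supporting them as a clade.
tarsal claw bifid: derived state 'yes' in Taxon 2, Taxon 3, Taxon 5, Taxon 7, and Taxon 8 only — synapomorphy for {Taxon 2, Taxon 3, Taxon 5, Taxon 7, Taxon 8}.
Only Taxon 3, Taxon 7, and Taxon 8 show the derived state 'yes' for keeled scales, supporting them as a clade.
compound eyes (derived state 'yes') is shared by Taxon 3 and Taxon 7 — a synapomorphy uniting that clade.
Most parsimonious ingroup topology: (Taxon 4,((Taxon 5,((Taxon 3,Taxon 7),Taxon 8)),Taxon 2)).
The clade {Taxon 3, Taxon 7} is supported by compound eyes: its derived state 'yes' occurs in exactly those taxa and in no other taxon (including the outgroup).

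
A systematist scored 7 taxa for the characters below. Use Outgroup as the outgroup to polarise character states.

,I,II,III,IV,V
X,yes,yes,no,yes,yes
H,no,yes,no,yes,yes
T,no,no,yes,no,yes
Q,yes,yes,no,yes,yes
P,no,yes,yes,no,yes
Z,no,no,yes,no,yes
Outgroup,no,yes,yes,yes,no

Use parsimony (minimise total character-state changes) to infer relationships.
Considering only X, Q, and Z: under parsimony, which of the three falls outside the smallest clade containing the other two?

Character polarity is set by the outgroup: the derived state is whichever differs from the outgroup's state, so for II, III, IV the derived state is 'no', and for the remaining characters it is 'yes'.
I (derived state 'yes') is shared by Q and X — a synapomorphy uniting that clade.
II (derived state 'no') is shared by T and Z — a synapomorphy uniting that clade.
Only H, Q, and X show the derived state 'no' for III, supporting them as a clade.
IV: derived state 'no' in P, T, and Z only — synapomorphy for {P, T, Z}.
V (derived state 'yes') is shared by all ingroup taxa — unites the whole ingroup.
Most parsimonious ingroup topology: (((T,Z),P),(H,(X,Q))).
X and Q share a more recent common ancestor with each other than either does with Z, so Z is the least closely related of the three.

Z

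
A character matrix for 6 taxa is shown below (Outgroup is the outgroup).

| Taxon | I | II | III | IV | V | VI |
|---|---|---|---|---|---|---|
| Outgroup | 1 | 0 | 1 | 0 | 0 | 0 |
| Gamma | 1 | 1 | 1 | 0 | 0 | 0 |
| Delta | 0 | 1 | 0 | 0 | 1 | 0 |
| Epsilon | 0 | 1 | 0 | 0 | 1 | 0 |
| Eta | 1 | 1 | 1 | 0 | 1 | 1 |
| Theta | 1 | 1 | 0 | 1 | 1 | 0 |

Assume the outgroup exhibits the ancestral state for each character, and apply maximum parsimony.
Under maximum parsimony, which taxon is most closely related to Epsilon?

Delta

Character polarity is set by the outgroup: the derived state is whichever differs from the outgroup's state, so for I, III the derived state is '0', and for the remaining characters it is '1'.
I: derived state '0' in Delta and Epsilon only — synapomorphy for {Delta, Epsilon}.
All ingroup taxa share the derived state '1' for II; it defines the ingroup but does not resolve relationships within it.
Only Delta, Epsilon, and Theta show the derived state '0' for III, supporting them as a clade.
IV: derived state '1' in Theta only — an autapomorphy, so it tells us nothing about relationships among taxa.
V (derived state '1') is shared by Delta, Epsilon, Eta, and Theta — a synapomorphy uniting that clade.
VI: derived state '1' in Eta only — an autapomorphy, so it tells us nothing about relationships among taxa.
Most parsimonious ingroup topology: (Gamma,(((Delta,Epsilon),Theta),Eta)).
Epsilon and Delta form a cherry on this tree, so they are sister taxa.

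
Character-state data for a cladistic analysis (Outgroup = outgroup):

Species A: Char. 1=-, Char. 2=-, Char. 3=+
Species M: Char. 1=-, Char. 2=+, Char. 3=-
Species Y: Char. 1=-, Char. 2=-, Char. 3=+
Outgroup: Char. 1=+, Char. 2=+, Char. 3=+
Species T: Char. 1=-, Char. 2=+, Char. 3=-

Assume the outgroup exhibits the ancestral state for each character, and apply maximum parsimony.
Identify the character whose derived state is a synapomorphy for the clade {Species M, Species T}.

Char. 3

The outgroup has state '+' for every character, so '-' is the derived state throughout.
All ingroup taxa share the derived state '-' for Char. 1; it defines the ingroup but does not resolve relationships within it.
Only Species A and Species Y show the derived state '-' for Char. 2, supporting them as a clade.
Only Species M and Species T show the derived state '-' for Char. 3, supporting them as a clade.
Most parsimonious ingroup topology: ((Species A,Species Y),(Species T,Species M)).
The clade {Species M, Species T} is supported by Char. 3: its derived state '-' occurs in exactly those taxa and in no other taxon (including the outgroup).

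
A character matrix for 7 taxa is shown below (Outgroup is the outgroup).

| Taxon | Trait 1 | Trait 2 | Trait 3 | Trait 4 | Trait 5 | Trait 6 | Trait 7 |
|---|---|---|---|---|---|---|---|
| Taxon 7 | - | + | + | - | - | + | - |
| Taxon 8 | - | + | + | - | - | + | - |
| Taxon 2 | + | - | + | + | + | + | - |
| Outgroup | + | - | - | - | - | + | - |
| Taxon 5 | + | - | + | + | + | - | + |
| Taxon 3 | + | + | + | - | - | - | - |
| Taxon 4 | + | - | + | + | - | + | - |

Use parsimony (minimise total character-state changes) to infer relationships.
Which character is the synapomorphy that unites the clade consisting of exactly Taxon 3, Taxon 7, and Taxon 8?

Trait 2

Character polarity is set by the outgroup: the derived state is whichever differs from the outgroup's state, so for Trait 1, Trait 6 the derived state is '-', and for the remaining characters it is '+'.
Only Taxon 7 and Taxon 8 show the derived state '-' for Trait 1, supporting them as a clade.
Trait 2: derived state '+' in Taxon 3, Taxon 7, and Taxon 8 only — synapomorphy for {Taxon 3, Taxon 7, Taxon 8}.
Trait 3 (derived state '+') is shared by all ingroup taxa — unites the whole ingroup.
Trait 4 (derived state '+') is shared by Taxon 2, Taxon 4, and Taxon 5 — a synapomorphy uniting that clade.
Trait 5 (derived state '+') is shared by Taxon 2 and Taxon 5 — a synapomorphy uniting that clade.
Trait 6 (state '-') occurs in Taxon 3 and Taxon 5 but conflicts with the nesting implied by the other characters — most parsimoniously interpreted as homoplasy.
Trait 7: derived state '+' in Taxon 5 only — an autapomorphy, so it tells us nothing about relationships among taxa.
Most parsimonious ingroup topology: (((Taxon 2,Taxon 5),Taxon 4),((Taxon 8,Taxon 7),Taxon 3)).
The clade {Taxon 3, Taxon 7, Taxon 8} is supported by Trait 2: its derived state '+' occurs in exactly those taxa and in no other taxon (including the outgroup).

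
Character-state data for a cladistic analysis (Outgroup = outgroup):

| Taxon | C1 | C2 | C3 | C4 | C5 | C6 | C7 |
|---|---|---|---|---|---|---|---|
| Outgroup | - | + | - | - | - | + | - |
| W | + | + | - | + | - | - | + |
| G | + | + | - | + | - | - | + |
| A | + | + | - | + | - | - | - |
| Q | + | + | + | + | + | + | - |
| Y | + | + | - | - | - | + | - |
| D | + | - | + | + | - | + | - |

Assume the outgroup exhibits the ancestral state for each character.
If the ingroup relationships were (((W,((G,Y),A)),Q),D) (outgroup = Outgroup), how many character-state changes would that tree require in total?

11

Map each character onto (((W,((G,Y),A)),Q),D) (rooted by Outgroup) and count the minimum state changes it requires (Fitch parsimony):
C1: 1; C2: 1; C3: 2; C4: 2; C5: 1; C6: 2; C7: 2.
Total tree length = 11.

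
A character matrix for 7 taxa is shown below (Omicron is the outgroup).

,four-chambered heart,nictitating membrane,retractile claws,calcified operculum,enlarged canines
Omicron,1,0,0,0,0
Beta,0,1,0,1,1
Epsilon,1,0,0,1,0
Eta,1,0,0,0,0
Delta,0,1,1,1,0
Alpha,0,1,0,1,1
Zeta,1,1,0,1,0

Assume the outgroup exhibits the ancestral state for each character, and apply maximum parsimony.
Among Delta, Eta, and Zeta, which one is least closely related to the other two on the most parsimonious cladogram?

Character polarity is set by the outgroup: the derived state is whichever differs from the outgroup's state, so for four-chambered heart the derived state is '0', and for the remaining characters it is '1'.
four-chambered heart: derived state '0' in Alpha, Beta, and Delta only — synapomorphy for {Alpha, Beta, Delta}.
Only Alpha, Beta, Delta, and Zeta show the derived state '1' for nictitating membrane, supporting them as a clade.
retractile claws: derived state '1' in Delta only — an autapomorphy, so it tells us nothing about relationships among taxa.
Only Alpha, Beta, Delta, Epsilon, and Zeta show the derived state '1' for calcified operculum, supporting them as a clade.
enlarged canines: derived state '1' in Alpha and Beta only — synapomorphy for {Alpha, Beta}.
Most parsimonious ingroup topology: (((((Beta,Alpha),Delta),Zeta),Epsilon),Eta).
Delta and Zeta share a more recent common ancestor with each other than either does with Eta, so Eta is the least closely related of the three.

Eta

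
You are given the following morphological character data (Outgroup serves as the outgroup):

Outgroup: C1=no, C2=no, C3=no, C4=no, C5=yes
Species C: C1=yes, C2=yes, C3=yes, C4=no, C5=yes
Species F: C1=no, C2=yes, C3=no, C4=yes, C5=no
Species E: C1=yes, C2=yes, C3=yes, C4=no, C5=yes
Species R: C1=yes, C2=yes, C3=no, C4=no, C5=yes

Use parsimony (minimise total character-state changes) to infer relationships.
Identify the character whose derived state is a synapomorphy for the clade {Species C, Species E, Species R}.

C1

Character polarity is set by the outgroup: the derived state is whichever differs from the outgroup's state, so for C5 the derived state is 'no', and for the remaining characters it is 'yes'.
Only Species C, Species E, and Species R show the derived state 'yes' for C1, supporting them as a clade.
C2 (derived state 'yes') is shared by all ingroup taxa — unites the whole ingroup.
C3: derived state 'yes' in Species C and Species E only — synapomorphy for {Species C, Species E}.
C4 (derived state 'yes') is unique to Species F (autapomorphy; uninformative for grouping).
C5 (derived state 'no') is unique to Species F (autapomorphy; uninformative for grouping).
Most parsimonious ingroup topology: (((Species C,Species E),Species R),Species F).
The clade {Species C, Species E, Species R} is supported by C1: its derived state 'yes' occurs in exactly those taxa and in no other taxon (including the outgroup).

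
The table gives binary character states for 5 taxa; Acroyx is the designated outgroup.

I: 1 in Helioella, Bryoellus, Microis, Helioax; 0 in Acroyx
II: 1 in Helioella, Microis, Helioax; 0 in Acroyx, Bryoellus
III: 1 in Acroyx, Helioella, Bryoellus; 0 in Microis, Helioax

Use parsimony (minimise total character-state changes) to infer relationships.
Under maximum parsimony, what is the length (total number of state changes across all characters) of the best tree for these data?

Character polarity is set by the outgroup: the derived state is whichever differs from the outgroup's state, so for III the derived state is '0', and for the remaining characters it is '1'.
All ingroup taxa share the derived state '1' for I; it defines the ingroup but does not resolve relationships within it.
II: derived state '1' in Helioax, Helioella, and Microis only — synapomorphy for {Helioax, Helioella, Microis}.
III (derived state '0') is shared by Helioax and Microis — a synapomorphy uniting that clade.
Most parsimonious ingroup topology: ((Helioella,(Microis,Helioax)),Bryoellus).
Changes per character on this tree: I: 1; II: 1; III: 1.
Total = 3.

3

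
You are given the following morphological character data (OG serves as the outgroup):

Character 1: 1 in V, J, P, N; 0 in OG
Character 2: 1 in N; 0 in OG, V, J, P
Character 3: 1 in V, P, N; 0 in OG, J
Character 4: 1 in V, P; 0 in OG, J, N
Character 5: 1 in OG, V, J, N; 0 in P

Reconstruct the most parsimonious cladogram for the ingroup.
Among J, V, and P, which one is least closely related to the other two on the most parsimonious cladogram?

J

Character polarity is set by the outgroup: the derived state is whichever differs from the outgroup's state, so for Character 5 the derived state is '0', and for the remaining characters it is '1'.
Character 1 (derived state '1') is shared by all ingroup taxa — unites the whole ingroup.
Character 2 (derived state '1') is unique to N (autapomorphy; uninformative for grouping).
Only N, P, and V show the derived state '1' for Character 3, supporting them as a clade.
Character 4: derived state '1' in P and V only — synapomorphy for {P, V}.
Character 5: derived state '0' in P only — an autapomorphy, so it tells us nothing about relationships among taxa.
Most parsimonious ingroup topology: (((V,P),N),J).
V and P share a more recent common ancestor with each other than either does with J, so J is the least closely related of the three.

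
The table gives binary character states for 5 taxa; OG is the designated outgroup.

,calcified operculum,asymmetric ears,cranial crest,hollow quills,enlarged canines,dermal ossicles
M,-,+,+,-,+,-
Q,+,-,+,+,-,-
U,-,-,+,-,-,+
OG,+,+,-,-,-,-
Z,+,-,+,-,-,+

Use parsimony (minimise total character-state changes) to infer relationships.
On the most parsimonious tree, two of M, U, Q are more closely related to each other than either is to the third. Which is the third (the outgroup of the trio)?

M

Character polarity is set by the outgroup: the derived state is whichever differs from the outgroup's state, so for calcified operculum, asymmetric ears the derived state is '-', and for the remaining characters it is '+'.
calcified operculum (state '-') occurs in M and U but conflicts with the nesting implied by the other characters — most parsimoniously interpreted as homoplasy.
asymmetric ears: derived state '-' in Q, U, and Z only — synapomorphy for {Q, U, Z}.
All ingroup taxa share the derived state '+' for cranial crest; it defines the ingroup but does not resolve relationships within it.
hollow quills: derived state '+' in Q only — an autapomorphy, so it tells us nothing about relationships among taxa.
enlarged canines: derived state '+' in M only — an autapomorphy, so it tells us nothing about relationships among taxa.
dermal ossicles (derived state '+') is shared by U and Z — a synapomorphy uniting that clade.
Most parsimonious ingroup topology: ((Q,(Z,U)),M).
Q and U share a more recent common ancestor with each other than either does with M, so M is the least closely related of the three.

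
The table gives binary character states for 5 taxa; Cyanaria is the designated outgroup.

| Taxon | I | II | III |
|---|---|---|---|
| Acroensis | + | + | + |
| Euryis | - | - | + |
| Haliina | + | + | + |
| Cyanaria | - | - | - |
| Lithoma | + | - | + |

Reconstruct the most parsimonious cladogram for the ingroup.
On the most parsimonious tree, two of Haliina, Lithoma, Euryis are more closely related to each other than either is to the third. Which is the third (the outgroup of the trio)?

Euryis

The outgroup has state '-' for every character, so '+' is the derived state throughout.
I: derived state '+' in Acroensis, Haliina, and Lithoma only — synapomorphy for {Acroensis, Haliina, Lithoma}.
II (derived state '+') is shared by Acroensis and Haliina — a synapomorphy uniting that clade.
All ingroup taxa share the derived state '+' for III; it defines the ingroup but does not resolve relationships within it.
Most parsimonious ingroup topology: (((Acroensis,Haliina),Lithoma),Euryis).
Lithoma and Haliina share a more recent common ancestor with each other than either does with Euryis, so Euryis is the least closely related of the three.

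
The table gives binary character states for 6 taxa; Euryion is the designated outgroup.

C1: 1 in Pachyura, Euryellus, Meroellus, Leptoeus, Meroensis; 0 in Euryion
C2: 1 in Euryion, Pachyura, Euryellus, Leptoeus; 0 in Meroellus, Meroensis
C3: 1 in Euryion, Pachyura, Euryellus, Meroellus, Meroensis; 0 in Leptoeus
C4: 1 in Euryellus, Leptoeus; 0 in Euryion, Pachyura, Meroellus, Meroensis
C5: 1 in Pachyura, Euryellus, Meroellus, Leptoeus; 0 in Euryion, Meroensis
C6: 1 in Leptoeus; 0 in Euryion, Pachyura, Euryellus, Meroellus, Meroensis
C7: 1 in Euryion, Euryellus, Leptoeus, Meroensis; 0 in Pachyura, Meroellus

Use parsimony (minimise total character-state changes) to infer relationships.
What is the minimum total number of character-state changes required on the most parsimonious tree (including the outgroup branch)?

Character polarity is set by the outgroup: the derived state is whichever differs from the outgroup's state, so for C2, C3, C7 the derived state is '0', and for the remaining characters it is '1'.
All ingroup taxa share the derived state '1' for C1; it defines the ingroup but does not resolve relationships within it.
C2 groups Meroellus and Meroensis, which is incompatible with the clades supported by the remaining characters; treating it as convergent (homoplasy) costs fewer steps than any alternative tree.
C3 (derived state '0') is unique to Leptoeus (autapomorphy; uninformative for grouping).
Only Euryellus and Leptoeus show the derived state '1' for C4, supporting them as a clade.
C5: derived state '1' in Euryellus, Leptoeus, Meroellus, and Pachyura only — synapomorphy for {Euryellus, Leptoeus, Meroellus, Pachyura}.
C6: derived state '1' in Leptoeus only — an autapomorphy, so it tells us nothing about relationships among taxa.
C7 (derived state '0') is shared by Meroellus and Pachyura — a synapomorphy uniting that clade.
Most parsimonious ingroup topology: (((Pachyura,Meroellus),(Euryellus,Leptoeus)),Meroensis).
Changes per character on this tree: C1: 1; C2: 2; C3: 1; C4: 1; C5: 1; C6: 1; C7: 1.
Total = 8.

8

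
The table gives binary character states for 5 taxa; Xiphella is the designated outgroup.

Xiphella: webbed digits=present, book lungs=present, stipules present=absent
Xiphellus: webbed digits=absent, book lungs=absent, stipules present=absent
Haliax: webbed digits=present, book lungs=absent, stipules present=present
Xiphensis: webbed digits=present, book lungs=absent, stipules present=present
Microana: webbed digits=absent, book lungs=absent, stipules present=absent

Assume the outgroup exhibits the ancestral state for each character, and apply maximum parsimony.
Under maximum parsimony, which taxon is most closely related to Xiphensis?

Haliax

Character polarity is set by the outgroup: the derived state is whichever differs from the outgroup's state, so for webbed digits, book lungs the derived state is 'absent', and for the remaining characters it is 'present'.
webbed digits: derived state 'absent' in Microana and Xiphellus only — synapomorphy for {Microana, Xiphellus}.
book lungs (derived state 'absent') is shared by all ingroup taxa — unites the whole ingroup.
Only Haliax and Xiphensis show the derived state 'present' for stipules present, supporting them as a clade.
Most parsimonious ingroup topology: ((Xiphellus,Microana),(Haliax,Xiphensis)).
Xiphensis and Haliax form a cherry on this tree, so they are sister taxa.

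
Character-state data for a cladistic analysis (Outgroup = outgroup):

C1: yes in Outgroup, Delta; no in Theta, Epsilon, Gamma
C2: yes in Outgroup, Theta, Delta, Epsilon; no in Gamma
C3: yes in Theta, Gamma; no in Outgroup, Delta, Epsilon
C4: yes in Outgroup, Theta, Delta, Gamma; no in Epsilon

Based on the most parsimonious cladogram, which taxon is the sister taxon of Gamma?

Theta

Character polarity is set by the outgroup: the derived state is whichever differs from the outgroup's state, so for C1, C2, C4 the derived state is 'no', and for the remaining characters it is 'yes'.
C1: derived state 'no' in Epsilon, Gamma, and Theta only — synapomorphy for {Epsilon, Gamma, Theta}.
C2 (derived state 'no') is unique to Gamma (autapomorphy; uninformative for grouping).
Only Gamma and Theta show the derived state 'yes' for C3, supporting them as a clade.
C4 (derived state 'no') is unique to Epsilon (autapomorphy; uninformative for grouping).
Most parsimonious ingroup topology: (((Theta,Gamma),Epsilon),Delta).
Gamma and Theta form a cherry on this tree, so they are sister taxa.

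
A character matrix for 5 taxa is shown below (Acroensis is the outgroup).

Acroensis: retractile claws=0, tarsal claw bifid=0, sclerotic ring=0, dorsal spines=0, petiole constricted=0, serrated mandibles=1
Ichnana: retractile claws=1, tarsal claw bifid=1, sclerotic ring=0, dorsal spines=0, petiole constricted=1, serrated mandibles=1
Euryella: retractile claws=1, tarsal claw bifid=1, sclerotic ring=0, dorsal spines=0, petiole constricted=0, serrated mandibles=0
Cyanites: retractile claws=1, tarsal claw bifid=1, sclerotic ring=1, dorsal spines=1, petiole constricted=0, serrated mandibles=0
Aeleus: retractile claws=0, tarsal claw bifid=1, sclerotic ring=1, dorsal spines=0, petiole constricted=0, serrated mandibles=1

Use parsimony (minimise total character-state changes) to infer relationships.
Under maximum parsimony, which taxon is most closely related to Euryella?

Character polarity is set by the outgroup: the derived state is whichever differs from the outgroup's state, so for serrated mandibles the derived state is '0', and for the remaining characters it is '1'.
Only Cyanites, Euryella, and Ichnana show the derived state '1' for retractile claws, supporting them as a clade.
tarsal claw bifid (derived state '1') is shared by all ingroup taxa — unites the whole ingroup.
sclerotic ring (state '1') occurs in Aeleus and Cyanites but conflicts with the nesting implied by the other characters — most parsimoniously interpreted as homoplasy.
dorsal spines: derived state '1' in Cyanites only — an autapomorphy, so it tells us nothing about relationships among taxa.
petiole constricted (derived state '1') is unique to Ichnana (autapomorphy; uninformative for grouping).
serrated mandibles (derived state '0') is shared by Cyanites and Euryella — a synapomorphy uniting that clade.
Most parsimonious ingroup topology: ((Ichnana,(Euryella,Cyanites)),Aeleus).
Euryella and Cyanites form a cherry on this tree, so they are sister taxa.

Cyanites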